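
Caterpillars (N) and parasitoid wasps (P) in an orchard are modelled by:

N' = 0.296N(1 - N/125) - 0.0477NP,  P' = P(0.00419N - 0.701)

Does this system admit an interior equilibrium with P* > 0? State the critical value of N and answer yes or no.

Threshold N = 167; K < 167, so no, the predator goes extinct.

The predator equation gives dP/dt > 0 only when N > 0.701/0.00419 = 167.
Without the predator, N → K = 125. Since 125 < 167, the predator cannot invade.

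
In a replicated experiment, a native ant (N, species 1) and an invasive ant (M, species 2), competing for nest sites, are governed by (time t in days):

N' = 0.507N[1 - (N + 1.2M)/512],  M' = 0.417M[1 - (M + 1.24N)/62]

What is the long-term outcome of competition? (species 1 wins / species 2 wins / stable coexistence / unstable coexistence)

species 1 excludes species 2

Compare the nullcline intercepts: K1/α12 = 512/1.2 = 427 > K2 = 62; K2/α21 = 62/1.24 = 50 < K1 = 512.
Since the inequalities point opposite ways, species 1 can invade but species 2 cannot.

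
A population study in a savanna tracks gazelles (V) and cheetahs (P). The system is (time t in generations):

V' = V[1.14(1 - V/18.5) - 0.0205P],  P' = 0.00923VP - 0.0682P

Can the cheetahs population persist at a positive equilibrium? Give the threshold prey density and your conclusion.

The predator equation gives dP/dt > 0 only when V > 0.0682/0.00923 = 7.39.
Without the predator, V → K = 18.5. Since 18.5 > 7.39, the predator can invade and persist.

Threshold V = 7.39; K > 7.39, so yes, the predator persists.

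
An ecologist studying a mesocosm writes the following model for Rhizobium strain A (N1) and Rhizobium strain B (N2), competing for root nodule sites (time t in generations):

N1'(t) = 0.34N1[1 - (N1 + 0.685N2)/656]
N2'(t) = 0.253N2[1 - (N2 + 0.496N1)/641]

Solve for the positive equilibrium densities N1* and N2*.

Setting both brackets to zero gives the nullclines N1 + 0.685N2 = 656 and 0.496N1 + N2 = 641.
Substituting N2 = 641 - 0.496N1 into the first: N1(1 - 0.685·0.496) = 656 - 0.685·641.
So N1* = 217/0.66 = 329, and then N2* = 641 - 0.496·329 = 478.

N1* ≈ 329, N2* ≈ 478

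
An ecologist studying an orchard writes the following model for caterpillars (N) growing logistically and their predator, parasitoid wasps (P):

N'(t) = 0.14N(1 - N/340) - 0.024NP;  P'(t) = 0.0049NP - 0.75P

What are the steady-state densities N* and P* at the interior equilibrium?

From dP/dt = 0 with P > 0: 0.0049N* = 0.75, so N* = 153.
Substitute into dN/dt = 0: 0.14(1 - 153/340) = 0.024P*.
The bracket is 0.55, giving P* = 0.077/0.024 = 3.21.

N* ≈ 153, P* ≈ 3.21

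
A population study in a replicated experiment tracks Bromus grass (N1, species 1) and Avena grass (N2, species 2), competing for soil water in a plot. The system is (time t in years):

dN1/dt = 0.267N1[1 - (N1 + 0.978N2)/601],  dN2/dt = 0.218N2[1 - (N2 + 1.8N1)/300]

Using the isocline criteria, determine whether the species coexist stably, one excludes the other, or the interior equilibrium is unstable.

species 1 excludes species 2

Compare the nullcline intercepts: K1/α12 = 601/0.978 = 615 > K2 = 300; K2/α21 = 300/1.8 = 167 < K1 = 601.
Since the inequalities point opposite ways, species 1 can invade but species 2 cannot.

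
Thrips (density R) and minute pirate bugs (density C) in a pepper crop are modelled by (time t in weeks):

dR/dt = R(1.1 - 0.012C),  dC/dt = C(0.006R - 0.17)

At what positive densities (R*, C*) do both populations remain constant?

R* ≈ 28.3, C* ≈ 91.7

Set dC/dt = 0 with C > 0: 0.006R - 0.17 = 0, so R* = 0.17/0.006 = 28.3.
Set dR/dt = 0 with R > 0: 1.1 - 0.012C = 0, so C* = 1.1/0.012 = 91.7.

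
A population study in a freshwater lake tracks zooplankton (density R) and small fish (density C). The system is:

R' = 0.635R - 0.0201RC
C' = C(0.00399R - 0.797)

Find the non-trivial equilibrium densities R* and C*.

R* ≈ 200, C* ≈ 31.6

Set dC/dt = 0 with C > 0: 0.00399R - 0.797 = 0, so R* = 0.797/0.00399 = 200.
Set dR/dt = 0 with R > 0: 0.635 - 0.0201C = 0, so C* = 0.635/0.0201 = 31.6.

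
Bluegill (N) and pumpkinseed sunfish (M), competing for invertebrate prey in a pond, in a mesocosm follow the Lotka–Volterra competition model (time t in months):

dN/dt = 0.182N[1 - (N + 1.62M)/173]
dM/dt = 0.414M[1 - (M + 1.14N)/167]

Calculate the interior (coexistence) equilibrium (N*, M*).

N* ≈ 115, M* ≈ 35.7

Setting both brackets to zero gives the nullclines N + 1.62M = 173 and 1.14N + M = 167.
Substituting M = 167 - 1.14N into the first: N(1 - 1.62·1.14) = 173 - 1.62·167.
So N* = -97.5/-0.847 = 115, and then M* = 167 - 1.14·115 = 35.7.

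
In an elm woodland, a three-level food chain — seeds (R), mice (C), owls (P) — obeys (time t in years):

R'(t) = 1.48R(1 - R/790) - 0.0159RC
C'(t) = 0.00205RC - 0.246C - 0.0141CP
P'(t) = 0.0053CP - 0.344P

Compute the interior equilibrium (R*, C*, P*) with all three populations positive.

From dP/dt = 0: 0.0053C* = 0.344, so C* = 64.9.
From dR/dt = 0: 1.48(1 - R*/790) = 0.0159·64.9, giving R* = 790·(1 - 0.697) = 239.
From dC/dt = 0: 0.00205·239 - 0.246 = 0.0141P*, so P* = 0.244/0.0141 = 17.3.

R* ≈ 239, C* ≈ 64.9, P* ≈ 17.3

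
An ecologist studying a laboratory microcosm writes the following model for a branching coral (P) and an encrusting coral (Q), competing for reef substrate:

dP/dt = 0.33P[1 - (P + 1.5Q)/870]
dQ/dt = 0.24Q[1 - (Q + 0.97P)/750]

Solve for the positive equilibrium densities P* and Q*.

P* ≈ 560, Q* ≈ 206

Setting both brackets to zero gives the nullclines P + 1.5Q = 870 and 0.97P + Q = 750.
Substituting Q = 750 - 0.97P into the first: P(1 - 1.5·0.97) = 870 - 1.5·750.
So P* = -255/-0.455 = 560, and then Q* = 750 - 0.97·560 = 206.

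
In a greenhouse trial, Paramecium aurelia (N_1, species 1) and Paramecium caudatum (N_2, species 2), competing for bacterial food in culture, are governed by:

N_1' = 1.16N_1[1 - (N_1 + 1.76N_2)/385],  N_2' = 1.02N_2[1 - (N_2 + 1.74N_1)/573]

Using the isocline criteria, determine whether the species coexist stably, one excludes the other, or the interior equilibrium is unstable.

Compare the nullcline intercepts: K1/α12 = 385/1.76 = 219 < K2 = 573; K2/α21 = 573/1.74 = 329 < K1 = 385.
Since both are reversed, neither can invade when rare; the interior point is a saddle.

unstable coexistence (outcome depends on initial conditions)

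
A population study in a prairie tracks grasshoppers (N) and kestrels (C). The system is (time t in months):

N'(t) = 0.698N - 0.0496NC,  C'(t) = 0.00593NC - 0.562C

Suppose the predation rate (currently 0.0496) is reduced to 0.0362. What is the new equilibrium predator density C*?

At the interior fixed point, setting dN/dt = 0 with N > 0 fixes C* = (prey growth rate)/(NC coefficient) — independent of the other coefficients.
With the change, C* = 0.698/0.0362 = 19.3; it rises from 14.1.

C* ≈ 19.3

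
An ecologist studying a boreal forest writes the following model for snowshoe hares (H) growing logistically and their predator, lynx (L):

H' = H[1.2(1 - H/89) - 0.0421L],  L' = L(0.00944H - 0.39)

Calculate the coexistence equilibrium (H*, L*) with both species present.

From dL/dt = 0 with L > 0: 0.00944H* = 0.39, so H* = 41.3.
Substitute into dH/dt = 0: 1.2(1 - 41.3/89) = 0.0421L*.
The bracket is 0.536, giving L* = 0.643/0.0421 = 15.3.

H* ≈ 41.3, L* ≈ 15.3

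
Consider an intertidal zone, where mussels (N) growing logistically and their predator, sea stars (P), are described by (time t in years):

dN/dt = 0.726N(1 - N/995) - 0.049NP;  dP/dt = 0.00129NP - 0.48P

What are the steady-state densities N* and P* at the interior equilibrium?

From dP/dt = 0 with P > 0: 0.00129N* = 0.48, so N* = 372.
Substitute into dN/dt = 0: 0.726(1 - 372/995) = 0.049P*.
The bracket is 0.626, giving P* = 0.455/0.049 = 9.28.

N* ≈ 372, P* ≈ 9.28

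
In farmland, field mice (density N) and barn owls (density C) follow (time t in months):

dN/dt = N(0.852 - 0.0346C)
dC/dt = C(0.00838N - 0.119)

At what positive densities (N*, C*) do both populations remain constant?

N* ≈ 14.2, C* ≈ 24.6

Set dC/dt = 0 with C > 0: 0.00838N - 0.119 = 0, so N* = 0.119/0.00838 = 14.2.
Set dN/dt = 0 with N > 0: 0.852 - 0.0346C = 0, so C* = 0.852/0.0346 = 24.6.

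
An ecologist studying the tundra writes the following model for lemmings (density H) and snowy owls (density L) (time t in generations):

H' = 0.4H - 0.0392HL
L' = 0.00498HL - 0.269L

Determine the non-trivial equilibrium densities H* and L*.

Set dL/dt = 0 with L > 0: 0.00498H - 0.269 = 0, so H* = 0.269/0.00498 = 54.
Set dH/dt = 0 with H > 0: 0.4 - 0.0392L = 0, so L* = 0.4/0.0392 = 10.2.

H* ≈ 54, L* ≈ 10.2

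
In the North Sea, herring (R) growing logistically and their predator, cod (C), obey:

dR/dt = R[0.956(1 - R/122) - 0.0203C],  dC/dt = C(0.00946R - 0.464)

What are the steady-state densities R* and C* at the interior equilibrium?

R* ≈ 49, C* ≈ 28.2

From dC/dt = 0 with C > 0: 0.00946R* = 0.464, so R* = 49.
Substitute into dR/dt = 0: 0.956(1 - 49/122) = 0.0203C*.
The bracket is 0.598, giving C* = 0.572/0.0203 = 28.2.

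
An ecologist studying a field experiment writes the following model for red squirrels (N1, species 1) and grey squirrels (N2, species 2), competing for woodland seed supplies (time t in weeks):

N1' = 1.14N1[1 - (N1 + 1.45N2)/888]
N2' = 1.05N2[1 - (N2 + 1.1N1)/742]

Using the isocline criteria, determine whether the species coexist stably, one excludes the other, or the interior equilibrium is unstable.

Compare the nullcline intercepts: K1/α12 = 888/1.45 = 612 < K2 = 742; K2/α21 = 742/1.1 = 675 < K1 = 888.
Since both are reversed, neither can invade when rare; the interior point is a saddle.

unstable coexistence (outcome depends on initial conditions)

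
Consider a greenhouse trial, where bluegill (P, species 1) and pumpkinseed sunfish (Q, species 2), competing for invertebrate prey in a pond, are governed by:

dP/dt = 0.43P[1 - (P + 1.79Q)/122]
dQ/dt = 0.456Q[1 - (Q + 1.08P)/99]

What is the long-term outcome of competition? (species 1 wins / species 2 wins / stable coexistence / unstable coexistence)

Compare the nullcline intercepts: K1/α12 = 122/1.79 = 68.2 < K2 = 99; K2/α21 = 99/1.08 = 91.7 < K1 = 122.
Since both are reversed, neither can invade when rare; the interior point is a saddle.

unstable coexistence (outcome depends on initial conditions)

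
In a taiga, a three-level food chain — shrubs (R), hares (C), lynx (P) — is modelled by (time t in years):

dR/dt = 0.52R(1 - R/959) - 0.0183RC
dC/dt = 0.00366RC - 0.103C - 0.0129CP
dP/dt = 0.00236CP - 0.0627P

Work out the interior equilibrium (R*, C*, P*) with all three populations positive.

R* ≈ 62.4, C* ≈ 26.6, P* ≈ 9.71

From dP/dt = 0: 0.00236C* = 0.0627, so C* = 26.6.
From dR/dt = 0: 0.52(1 - R*/959) = 0.0183·26.6, giving R* = 959·(1 - 0.935) = 62.4.
From dC/dt = 0: 0.00366·62.4 - 0.103 = 0.0129P*, so P* = 0.125/0.0129 = 9.71.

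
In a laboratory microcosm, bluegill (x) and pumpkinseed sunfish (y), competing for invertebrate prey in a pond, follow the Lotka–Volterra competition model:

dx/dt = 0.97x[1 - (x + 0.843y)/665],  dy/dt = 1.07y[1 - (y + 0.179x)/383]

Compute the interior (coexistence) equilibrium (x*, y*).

x* ≈ 403, y* ≈ 311

Setting both brackets to zero gives the nullclines x + 0.843y = 665 and 0.179x + y = 383.
Substituting y = 383 - 0.179x into the first: x(1 - 0.843·0.179) = 665 - 0.843·383.
So x* = 342/0.849 = 403, and then y* = 383 - 0.179·403 = 311.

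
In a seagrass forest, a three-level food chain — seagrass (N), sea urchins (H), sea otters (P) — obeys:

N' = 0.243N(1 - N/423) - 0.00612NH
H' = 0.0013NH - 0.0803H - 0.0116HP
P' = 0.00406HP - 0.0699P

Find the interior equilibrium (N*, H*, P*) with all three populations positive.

From dP/dt = 0: 0.00406H* = 0.0699, so H* = 17.2.
From dN/dt = 0: 0.243(1 - N*/423) = 0.00612·17.2, giving N* = 423·(1 - 0.434) = 240.
From dH/dt = 0: 0.0013·240 - 0.0803 = 0.0116P*, so P* = 0.231/0.0116 = 19.9.

N* ≈ 240, H* ≈ 17.2, P* ≈ 19.9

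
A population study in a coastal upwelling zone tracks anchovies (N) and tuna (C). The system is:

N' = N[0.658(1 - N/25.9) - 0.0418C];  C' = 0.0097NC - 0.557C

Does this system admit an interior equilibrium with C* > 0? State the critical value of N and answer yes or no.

Threshold N = 57.4; K < 57.4, so no, the predator goes extinct.

The predator equation gives dC/dt > 0 only when N > 0.557/0.0097 = 57.4.
Without the predator, N → K = 25.9. Since 25.9 < 57.4, the predator cannot invade.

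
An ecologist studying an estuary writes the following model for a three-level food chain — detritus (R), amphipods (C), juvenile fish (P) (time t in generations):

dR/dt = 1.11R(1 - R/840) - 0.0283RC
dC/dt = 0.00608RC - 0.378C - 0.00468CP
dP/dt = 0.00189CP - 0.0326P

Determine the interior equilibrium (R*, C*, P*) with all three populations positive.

From dP/dt = 0: 0.00189C* = 0.0326, so C* = 17.2.
From dR/dt = 0: 1.11(1 - R*/840) = 0.0283·17.2, giving R* = 840·(1 - 0.44) = 471.
From dC/dt = 0: 0.00608·471 - 0.378 = 0.00468P*, so P* = 2.48/0.00468 = 531.

R* ≈ 471, C* ≈ 17.2, P* ≈ 531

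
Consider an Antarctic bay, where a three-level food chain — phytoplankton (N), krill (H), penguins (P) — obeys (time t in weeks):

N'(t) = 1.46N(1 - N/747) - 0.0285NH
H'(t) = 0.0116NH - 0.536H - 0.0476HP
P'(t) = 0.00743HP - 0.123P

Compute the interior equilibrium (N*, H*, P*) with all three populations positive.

From dP/dt = 0: 0.00743H* = 0.123, so H* = 16.6.
From dN/dt = 0: 1.46(1 - N*/747) = 0.0285·16.6, giving N* = 747·(1 - 0.323) = 506.
From dH/dt = 0: 0.0116·506 - 0.536 = 0.0476P*, so P* = 5.33/0.0476 = 112.

N* ≈ 506, H* ≈ 16.6, P* ≈ 112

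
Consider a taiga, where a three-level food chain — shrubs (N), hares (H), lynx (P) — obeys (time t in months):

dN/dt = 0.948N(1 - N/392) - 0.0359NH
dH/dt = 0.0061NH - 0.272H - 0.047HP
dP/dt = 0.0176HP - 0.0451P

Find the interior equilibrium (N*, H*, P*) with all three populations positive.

N* ≈ 354, H* ≈ 2.56, P* ≈ 40.2

From dP/dt = 0: 0.0176H* = 0.0451, so H* = 2.56.
From dN/dt = 0: 0.948(1 - N*/392) = 0.0359·2.56, giving N* = 392·(1 - 0.097) = 354.
From dH/dt = 0: 0.0061·354 - 0.272 = 0.047P*, so P* = 1.89/0.047 = 40.2.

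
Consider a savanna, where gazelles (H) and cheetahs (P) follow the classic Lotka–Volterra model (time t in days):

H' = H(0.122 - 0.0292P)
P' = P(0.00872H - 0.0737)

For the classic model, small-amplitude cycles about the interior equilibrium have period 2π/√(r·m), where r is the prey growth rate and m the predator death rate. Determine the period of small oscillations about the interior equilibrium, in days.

T ≈ 66.3 days

Here r = 0.122 and m = 0.0737, so r·m = 0.00899.
ω = √0.00899 = 0.0948 per day, hence T = 2π/ω ≈ 66.3 days.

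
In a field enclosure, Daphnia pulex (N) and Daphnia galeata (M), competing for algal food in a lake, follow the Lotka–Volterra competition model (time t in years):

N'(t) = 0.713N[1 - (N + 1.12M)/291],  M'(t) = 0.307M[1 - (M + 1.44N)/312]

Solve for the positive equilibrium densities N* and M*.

Setting both brackets to zero gives the nullclines N + 1.12M = 291 and 1.44N + M = 312.
Substituting M = 312 - 1.44N into the first: N(1 - 1.12·1.44) = 291 - 1.12·312.
So N* = -58.4/-0.613 = 95.4, and then M* = 312 - 1.44·95.4 = 175.

N* ≈ 95.4, M* ≈ 175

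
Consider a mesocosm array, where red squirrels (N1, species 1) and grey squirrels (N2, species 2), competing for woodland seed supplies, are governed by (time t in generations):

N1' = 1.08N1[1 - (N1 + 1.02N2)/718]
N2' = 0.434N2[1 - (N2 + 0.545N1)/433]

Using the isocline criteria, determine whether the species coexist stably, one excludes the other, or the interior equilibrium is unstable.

stable coexistence

Compare the nullcline intercepts: K1/α12 = 718/1.02 = 704 > K2 = 433; K2/α21 = 433/0.545 = 794 > K1 = 718.
Since both inequalities hold, each species can invade when rare, so the interior equilibrium is stable.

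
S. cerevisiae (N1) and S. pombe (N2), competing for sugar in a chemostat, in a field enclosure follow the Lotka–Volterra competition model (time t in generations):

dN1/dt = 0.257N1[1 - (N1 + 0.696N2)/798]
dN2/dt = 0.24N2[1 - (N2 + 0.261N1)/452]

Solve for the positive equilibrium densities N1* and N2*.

N1* ≈ 591, N2* ≈ 298

Setting both brackets to zero gives the nullclines N1 + 0.696N2 = 798 and 0.261N1 + N2 = 452.
Substituting N2 = 452 - 0.261N1 into the first: N1(1 - 0.696·0.261) = 798 - 0.696·452.
So N1* = 483/0.818 = 591, and then N2* = 452 - 0.261·591 = 298.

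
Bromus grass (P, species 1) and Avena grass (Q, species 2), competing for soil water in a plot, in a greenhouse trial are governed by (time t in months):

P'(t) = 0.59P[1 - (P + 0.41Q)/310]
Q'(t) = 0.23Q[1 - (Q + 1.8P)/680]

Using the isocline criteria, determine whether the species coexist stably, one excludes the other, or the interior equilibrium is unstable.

stable coexistence

Compare the nullcline intercepts: K1/α12 = 310/0.41 = 756 > K2 = 680; K2/α21 = 680/1.8 = 378 > K1 = 310.
Since both inequalities hold, each species can invade when rare, so the interior equilibrium is stable.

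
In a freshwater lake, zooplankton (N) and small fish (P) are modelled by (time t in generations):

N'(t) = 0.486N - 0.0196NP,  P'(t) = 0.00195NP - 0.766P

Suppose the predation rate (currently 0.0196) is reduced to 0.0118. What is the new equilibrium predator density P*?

At the interior fixed point, setting dN/dt = 0 with N > 0 fixes P* = (prey growth rate)/(NP coefficient) — independent of the other coefficients.
With the change, P* = 0.486/0.0118 = 41.2; it rises from 24.8.

P* ≈ 41.2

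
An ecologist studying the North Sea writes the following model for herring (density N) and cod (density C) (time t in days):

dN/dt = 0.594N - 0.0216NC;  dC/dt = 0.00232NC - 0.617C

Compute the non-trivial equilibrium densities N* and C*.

N* ≈ 266, C* ≈ 27.5

Set dC/dt = 0 with C > 0: 0.00232N - 0.617 = 0, so N* = 0.617/0.00232 = 266.
Set dN/dt = 0 with N > 0: 0.594 - 0.0216C = 0, so C* = 0.594/0.0216 = 27.5.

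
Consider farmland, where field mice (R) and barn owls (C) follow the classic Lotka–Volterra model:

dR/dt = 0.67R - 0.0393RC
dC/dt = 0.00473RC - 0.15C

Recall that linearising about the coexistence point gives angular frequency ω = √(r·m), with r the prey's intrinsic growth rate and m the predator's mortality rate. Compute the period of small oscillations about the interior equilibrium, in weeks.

Here r = 0.67 and m = 0.15, so r·m = 0.101.
ω = √0.101 = 0.317 per week, hence T = 2π/ω ≈ 19.8 weeks.

T ≈ 19.8 weeks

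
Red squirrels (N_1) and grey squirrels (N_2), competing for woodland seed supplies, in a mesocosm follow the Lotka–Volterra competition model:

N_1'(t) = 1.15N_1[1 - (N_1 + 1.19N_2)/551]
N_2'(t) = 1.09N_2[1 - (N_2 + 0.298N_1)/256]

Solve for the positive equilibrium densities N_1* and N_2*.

Setting both brackets to zero gives the nullclines N_1 + 1.19N_2 = 551 and 0.298N_1 + N_2 = 256.
Substituting N_2 = 256 - 0.298N_1 into the first: N_1(1 - 1.19·0.298) = 551 - 1.19·256.
So N_1* = 246/0.645 = 382, and then N_2* = 256 - 0.298·382 = 142.

N_1* ≈ 382, N_2* ≈ 142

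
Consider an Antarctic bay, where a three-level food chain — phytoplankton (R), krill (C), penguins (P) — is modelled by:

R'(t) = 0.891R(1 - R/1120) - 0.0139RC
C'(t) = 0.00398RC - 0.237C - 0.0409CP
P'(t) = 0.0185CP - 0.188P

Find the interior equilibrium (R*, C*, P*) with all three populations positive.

R* ≈ 942, C* ≈ 10.2, P* ≈ 85.9

From dP/dt = 0: 0.0185C* = 0.188, so C* = 10.2.
From dR/dt = 0: 0.891(1 - R*/1120) = 0.0139·10.2, giving R* = 1120·(1 - 0.159) = 942.
From dC/dt = 0: 0.00398·942 - 0.237 = 0.0409P*, so P* = 3.51/0.0409 = 85.9.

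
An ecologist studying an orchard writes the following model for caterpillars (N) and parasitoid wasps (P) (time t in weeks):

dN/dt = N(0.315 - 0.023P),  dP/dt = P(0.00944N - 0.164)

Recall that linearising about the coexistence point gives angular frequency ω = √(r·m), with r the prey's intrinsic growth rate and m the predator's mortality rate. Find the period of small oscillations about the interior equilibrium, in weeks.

T ≈ 27.6 weeks

Here r = 0.315 and m = 0.164, so r·m = 0.0517.
ω = √0.0517 = 0.227 per week, hence T = 2π/ω ≈ 27.6 weeks.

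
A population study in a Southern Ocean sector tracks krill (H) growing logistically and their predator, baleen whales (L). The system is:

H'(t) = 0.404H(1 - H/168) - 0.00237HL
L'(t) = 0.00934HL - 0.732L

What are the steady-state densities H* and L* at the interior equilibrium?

From dL/dt = 0 with L > 0: 0.00934H* = 0.732, so H* = 78.4.
Substitute into dH/dt = 0: 0.404(1 - 78.4/168) = 0.00237L*.
The bracket is 0.533, giving L* = 0.216/0.00237 = 90.9.

H* ≈ 78.4, L* ≈ 90.9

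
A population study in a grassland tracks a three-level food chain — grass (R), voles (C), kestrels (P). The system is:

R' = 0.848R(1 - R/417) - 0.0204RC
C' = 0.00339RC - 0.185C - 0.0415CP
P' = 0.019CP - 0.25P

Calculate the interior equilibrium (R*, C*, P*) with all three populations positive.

R* ≈ 285, C* ≈ 13.2, P* ≈ 18.8

From dP/dt = 0: 0.019C* = 0.25, so C* = 13.2.
From dR/dt = 0: 0.848(1 - R*/417) = 0.0204·13.2, giving R* = 417·(1 - 0.317) = 285.
From dC/dt = 0: 0.00339·285 - 0.185 = 0.0415P*, so P* = 0.781/0.0415 = 18.8.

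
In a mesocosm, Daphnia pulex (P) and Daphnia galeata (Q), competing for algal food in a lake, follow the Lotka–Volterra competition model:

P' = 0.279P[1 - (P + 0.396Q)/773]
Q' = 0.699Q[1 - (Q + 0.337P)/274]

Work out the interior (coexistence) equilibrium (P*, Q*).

P* ≈ 767, Q* ≈ 15.6

Setting both brackets to zero gives the nullclines P + 0.396Q = 773 and 0.337P + Q = 274.
Substituting Q = 274 - 0.337P into the first: P(1 - 0.396·0.337) = 773 - 0.396·274.
So P* = 664/0.867 = 767, and then Q* = 274 - 0.337·767 = 15.6.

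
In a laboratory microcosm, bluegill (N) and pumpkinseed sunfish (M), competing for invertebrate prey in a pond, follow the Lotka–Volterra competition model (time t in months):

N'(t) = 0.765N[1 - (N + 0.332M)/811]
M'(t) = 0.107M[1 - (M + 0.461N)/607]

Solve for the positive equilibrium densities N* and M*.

N* ≈ 720, M* ≈ 275

Setting both brackets to zero gives the nullclines N + 0.332M = 811 and 0.461N + M = 607.
Substituting M = 607 - 0.461N into the first: N(1 - 0.332·0.461) = 811 - 0.332·607.
So N* = 609/0.847 = 720, and then M* = 607 - 0.461·720 = 275.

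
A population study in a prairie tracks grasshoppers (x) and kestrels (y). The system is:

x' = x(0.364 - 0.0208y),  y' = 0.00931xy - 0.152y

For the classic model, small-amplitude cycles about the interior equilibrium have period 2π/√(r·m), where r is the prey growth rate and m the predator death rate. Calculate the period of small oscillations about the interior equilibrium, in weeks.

T ≈ 26.7 weeks

Here r = 0.364 and m = 0.152, so r·m = 0.0553.
ω = √0.0553 = 0.235 per week, hence T = 2π/ω ≈ 26.7 weeks.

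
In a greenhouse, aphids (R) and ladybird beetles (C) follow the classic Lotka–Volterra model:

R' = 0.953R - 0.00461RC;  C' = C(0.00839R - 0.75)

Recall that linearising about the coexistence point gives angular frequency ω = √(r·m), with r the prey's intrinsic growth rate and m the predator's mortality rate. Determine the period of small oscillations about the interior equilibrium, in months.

Here r = 0.953 and m = 0.75, so r·m = 0.715.
ω = √0.715 = 0.845 per month, hence T = 2π/ω ≈ 7.43 months.

T ≈ 7.43 months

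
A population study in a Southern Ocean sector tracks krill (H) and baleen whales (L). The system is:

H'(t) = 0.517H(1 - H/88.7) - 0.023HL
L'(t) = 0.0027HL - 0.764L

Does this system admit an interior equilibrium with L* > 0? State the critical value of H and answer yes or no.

The predator equation gives dL/dt > 0 only when H > 0.764/0.0027 = 283.
Without the predator, H → K = 88.7. Since 88.7 < 283, the predator cannot invade.

Threshold H = 283; K < 283, so no, the predator goes extinct.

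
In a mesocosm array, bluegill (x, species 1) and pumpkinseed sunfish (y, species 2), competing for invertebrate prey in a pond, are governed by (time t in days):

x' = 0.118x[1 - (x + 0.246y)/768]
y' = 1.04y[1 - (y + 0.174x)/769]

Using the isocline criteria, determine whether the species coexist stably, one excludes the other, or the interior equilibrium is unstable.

stable coexistence

Compare the nullcline intercepts: K1/α12 = 768/0.246 = 3120 > K2 = 769; K2/α21 = 769/0.174 = 4420 > K1 = 768.
Since both inequalities hold, each species can invade when rare, so the interior equilibrium is stable.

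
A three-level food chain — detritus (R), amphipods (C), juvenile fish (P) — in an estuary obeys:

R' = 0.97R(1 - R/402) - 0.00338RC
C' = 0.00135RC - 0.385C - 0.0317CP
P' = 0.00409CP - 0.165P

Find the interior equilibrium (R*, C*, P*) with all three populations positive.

From dP/dt = 0: 0.00409C* = 0.165, so C* = 40.3.
From dR/dt = 0: 0.97(1 - R*/402) = 0.00338·40.3, giving R* = 402·(1 - 0.141) = 345.
From dC/dt = 0: 0.00135·345 - 0.385 = 0.0317P*, so P* = 0.0814/0.0317 = 2.57.

R* ≈ 345, C* ≈ 40.3, P* ≈ 2.57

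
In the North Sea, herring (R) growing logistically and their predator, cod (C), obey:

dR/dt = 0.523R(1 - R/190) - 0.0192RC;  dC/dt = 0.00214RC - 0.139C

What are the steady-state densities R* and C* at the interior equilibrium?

From dC/dt = 0 with C > 0: 0.00214R* = 0.139, so R* = 65.
Substitute into dR/dt = 0: 0.523(1 - 65/190) = 0.0192C*.
The bracket is 0.658, giving C* = 0.344/0.0192 = 17.9.

R* ≈ 65, C* ≈ 17.9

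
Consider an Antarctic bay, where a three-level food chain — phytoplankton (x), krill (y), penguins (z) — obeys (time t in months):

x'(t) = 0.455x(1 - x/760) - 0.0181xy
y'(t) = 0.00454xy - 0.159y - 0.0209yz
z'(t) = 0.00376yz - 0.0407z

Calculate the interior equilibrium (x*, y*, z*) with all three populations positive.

From dz/dt = 0: 0.00376y* = 0.0407, so y* = 10.8.
From dx/dt = 0: 0.455(1 - x*/760) = 0.0181·10.8, giving x* = 760·(1 - 0.431) = 433.
From dy/dt = 0: 0.00454·433 - 0.159 = 0.0209z*, so z* = 1.81/0.0209 = 86.4.

x* ≈ 433, y* ≈ 10.8, z* ≈ 86.4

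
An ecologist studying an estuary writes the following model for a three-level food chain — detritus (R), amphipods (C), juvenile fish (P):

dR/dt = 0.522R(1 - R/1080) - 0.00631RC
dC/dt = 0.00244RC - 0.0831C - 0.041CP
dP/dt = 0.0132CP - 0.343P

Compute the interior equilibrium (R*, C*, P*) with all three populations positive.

From dP/dt = 0: 0.0132C* = 0.343, so C* = 26.
From dR/dt = 0: 0.522(1 - R*/1080) = 0.00631·26, giving R* = 1080·(1 - 0.314) = 741.
From dC/dt = 0: 0.00244·741 - 0.0831 = 0.041P*, so P* = 1.72/0.041 = 42.1.

R* ≈ 741, C* ≈ 26, P* ≈ 42.1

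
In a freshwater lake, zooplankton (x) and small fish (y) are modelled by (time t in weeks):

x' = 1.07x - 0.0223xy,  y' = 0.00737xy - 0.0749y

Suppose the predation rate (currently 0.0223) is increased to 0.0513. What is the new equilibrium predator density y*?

At the interior fixed point, setting dx/dt = 0 with x > 0 fixes y* = (prey growth rate)/(xy coefficient) — independent of the other coefficients.
With the change, y* = 1.07/0.0513 = 20.9; it falls from 48.

y* ≈ 20.9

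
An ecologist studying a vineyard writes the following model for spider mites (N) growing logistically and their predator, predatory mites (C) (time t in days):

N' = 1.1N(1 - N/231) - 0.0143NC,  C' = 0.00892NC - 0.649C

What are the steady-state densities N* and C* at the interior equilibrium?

From dC/dt = 0 with C > 0: 0.00892N* = 0.649, so N* = 72.8.
Substitute into dN/dt = 0: 1.1(1 - 72.8/231) = 0.0143C*.
The bracket is 0.685, giving C* = 0.754/0.0143 = 52.7.

N* ≈ 72.8, C* ≈ 52.7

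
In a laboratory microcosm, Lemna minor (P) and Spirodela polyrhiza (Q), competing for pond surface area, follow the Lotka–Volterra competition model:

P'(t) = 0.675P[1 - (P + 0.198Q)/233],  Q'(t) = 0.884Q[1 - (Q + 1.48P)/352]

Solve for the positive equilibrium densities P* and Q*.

Setting both brackets to zero gives the nullclines P + 0.198Q = 233 and 1.48P + Q = 352.
Substituting Q = 352 - 1.48P into the first: P(1 - 0.198·1.48) = 233 - 0.198·352.
So P* = 163/0.707 = 231, and then Q* = 352 - 1.48·231 = 10.1.

P* ≈ 231, Q* ≈ 10.1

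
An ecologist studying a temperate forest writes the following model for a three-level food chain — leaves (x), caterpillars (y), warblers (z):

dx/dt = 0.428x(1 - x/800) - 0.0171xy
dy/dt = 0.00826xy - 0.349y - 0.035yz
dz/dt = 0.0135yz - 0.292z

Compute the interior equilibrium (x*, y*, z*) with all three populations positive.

x* ≈ 109, y* ≈ 21.6, z* ≈ 15.7

From dz/dt = 0: 0.0135y* = 0.292, so y* = 21.6.
From dx/dt = 0: 0.428(1 - x*/800) = 0.0171·21.6, giving x* = 800·(1 - 0.864) = 109.
From dy/dt = 0: 0.00826·109 - 0.349 = 0.035z*, so z* = 0.549/0.035 = 15.7.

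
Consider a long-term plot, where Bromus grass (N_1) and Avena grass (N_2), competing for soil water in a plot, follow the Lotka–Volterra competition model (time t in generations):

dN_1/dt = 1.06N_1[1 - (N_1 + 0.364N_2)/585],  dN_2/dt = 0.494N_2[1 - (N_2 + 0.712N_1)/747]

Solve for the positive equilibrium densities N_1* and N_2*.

Setting both brackets to zero gives the nullclines N_1 + 0.364N_2 = 585 and 0.712N_1 + N_2 = 747.
Substituting N_2 = 747 - 0.712N_1 into the first: N_1(1 - 0.364·0.712) = 585 - 0.364·747.
So N_1* = 313/0.741 = 423, and then N_2* = 747 - 0.712·423 = 446.

N_1* ≈ 423, N_2* ≈ 446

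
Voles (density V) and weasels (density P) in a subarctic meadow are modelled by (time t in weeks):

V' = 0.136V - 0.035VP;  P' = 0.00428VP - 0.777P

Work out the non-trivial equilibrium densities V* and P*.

Set dP/dt = 0 with P > 0: 0.00428V - 0.777 = 0, so V* = 0.777/0.00428 = 182.
Set dV/dt = 0 with V > 0: 0.136 - 0.035P = 0, so P* = 0.136/0.035 = 3.89.

V* ≈ 182, P* ≈ 3.89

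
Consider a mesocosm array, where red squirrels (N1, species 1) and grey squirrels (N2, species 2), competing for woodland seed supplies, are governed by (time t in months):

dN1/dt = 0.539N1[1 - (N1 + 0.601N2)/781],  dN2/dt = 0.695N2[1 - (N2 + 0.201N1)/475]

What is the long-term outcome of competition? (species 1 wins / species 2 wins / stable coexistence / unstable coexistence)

Compare the nullcline intercepts: K1/α12 = 781/0.601 = 1300 > K2 = 475; K2/α21 = 475/0.201 = 2360 > K1 = 781.
Since both inequalities hold, each species can invade when rare, so the interior equilibrium is stable.

stable coexistence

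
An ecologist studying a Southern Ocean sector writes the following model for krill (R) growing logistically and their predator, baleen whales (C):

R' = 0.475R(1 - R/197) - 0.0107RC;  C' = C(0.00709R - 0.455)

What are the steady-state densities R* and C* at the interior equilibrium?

From dC/dt = 0 with C > 0: 0.00709R* = 0.455, so R* = 64.2.
Substitute into dR/dt = 0: 0.475(1 - 64.2/197) = 0.0107C*.
The bracket is 0.674, giving C* = 0.32/0.0107 = 29.9.

R* ≈ 64.2, C* ≈ 29.9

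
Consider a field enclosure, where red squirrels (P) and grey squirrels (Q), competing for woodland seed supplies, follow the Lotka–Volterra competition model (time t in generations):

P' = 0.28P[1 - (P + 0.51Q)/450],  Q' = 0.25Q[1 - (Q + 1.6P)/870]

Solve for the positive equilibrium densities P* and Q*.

Setting both brackets to zero gives the nullclines P + 0.51Q = 450 and 1.6P + Q = 870.
Substituting Q = 870 - 1.6P into the first: P(1 - 0.51·1.6) = 450 - 0.51·870.
So P* = 6.3/0.184 = 34.2, and then Q* = 870 - 1.6·34.2 = 815.

P* ≈ 34.2, Q* ≈ 815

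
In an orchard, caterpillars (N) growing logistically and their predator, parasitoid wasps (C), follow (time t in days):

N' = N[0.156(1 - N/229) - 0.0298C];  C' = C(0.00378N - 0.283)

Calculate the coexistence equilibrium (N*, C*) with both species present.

From dC/dt = 0 with C > 0: 0.00378N* = 0.283, so N* = 74.9.
Substitute into dN/dt = 0: 0.156(1 - 74.9/229) = 0.0298C*.
The bracket is 0.673, giving C* = 0.105/0.0298 = 3.52.

N* ≈ 74.9, C* ≈ 3.52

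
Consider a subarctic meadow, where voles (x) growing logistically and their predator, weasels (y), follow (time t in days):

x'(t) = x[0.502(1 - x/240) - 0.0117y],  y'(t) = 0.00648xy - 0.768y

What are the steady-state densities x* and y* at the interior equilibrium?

From dy/dt = 0 with y > 0: 0.00648x* = 0.768, so x* = 119.
Substitute into dx/dt = 0: 0.502(1 - 119/240) = 0.0117y*.
The bracket is 0.506, giving y* = 0.254/0.0117 = 21.7.

x* ≈ 119, y* ≈ 21.7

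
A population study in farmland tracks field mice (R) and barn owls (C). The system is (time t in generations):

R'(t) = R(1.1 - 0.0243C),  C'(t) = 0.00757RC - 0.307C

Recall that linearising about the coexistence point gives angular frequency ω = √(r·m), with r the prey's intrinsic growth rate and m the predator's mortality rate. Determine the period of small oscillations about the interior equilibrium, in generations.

Here r = 1.1 and m = 0.307, so r·m = 0.338.
ω = √0.338 = 0.581 per generation, hence T = 2π/ω ≈ 10.8 generations.

T ≈ 10.8 generations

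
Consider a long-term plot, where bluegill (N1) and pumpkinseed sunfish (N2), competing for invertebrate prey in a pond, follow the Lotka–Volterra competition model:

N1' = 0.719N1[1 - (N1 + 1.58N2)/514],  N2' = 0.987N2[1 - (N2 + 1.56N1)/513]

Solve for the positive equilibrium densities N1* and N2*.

N1* ≈ 202, N2* ≈ 197

Setting both brackets to zero gives the nullclines N1 + 1.58N2 = 514 and 1.56N1 + N2 = 513.
Substituting N2 = 513 - 1.56N1 into the first: N1(1 - 1.58·1.56) = 514 - 1.58·513.
So N1* = -297/-1.46 = 202, and then N2* = 513 - 1.56·202 = 197.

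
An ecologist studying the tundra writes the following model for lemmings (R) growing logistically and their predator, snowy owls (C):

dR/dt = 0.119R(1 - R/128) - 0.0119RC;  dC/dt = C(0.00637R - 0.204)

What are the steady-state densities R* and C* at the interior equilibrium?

From dC/dt = 0 with C > 0: 0.00637R* = 0.204, so R* = 32.
Substitute into dR/dt = 0: 0.119(1 - 32/128) = 0.0119C*.
The bracket is 0.75, giving C* = 0.0892/0.0119 = 7.5.

R* ≈ 32, C* ≈ 7.5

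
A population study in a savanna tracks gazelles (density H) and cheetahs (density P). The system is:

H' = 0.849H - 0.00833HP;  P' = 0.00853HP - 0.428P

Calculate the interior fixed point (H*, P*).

H* ≈ 50.2, P* ≈ 102

Set dP/dt = 0 with P > 0: 0.00853H - 0.428 = 0, so H* = 0.428/0.00853 = 50.2.
Set dH/dt = 0 with H > 0: 0.849 - 0.00833P = 0, so P* = 0.849/0.00833 = 102.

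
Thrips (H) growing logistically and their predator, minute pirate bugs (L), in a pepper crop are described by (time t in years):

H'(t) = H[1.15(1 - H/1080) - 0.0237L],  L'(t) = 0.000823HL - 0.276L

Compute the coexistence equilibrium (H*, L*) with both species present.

From dL/dt = 0 with L > 0: 0.000823H* = 0.276, so H* = 335.
Substitute into dH/dt = 0: 1.15(1 - 335/1080) = 0.0237L*.
The bracket is 0.689, giving L* = 0.793/0.0237 = 33.5.

H* ≈ 335, L* ≈ 33.5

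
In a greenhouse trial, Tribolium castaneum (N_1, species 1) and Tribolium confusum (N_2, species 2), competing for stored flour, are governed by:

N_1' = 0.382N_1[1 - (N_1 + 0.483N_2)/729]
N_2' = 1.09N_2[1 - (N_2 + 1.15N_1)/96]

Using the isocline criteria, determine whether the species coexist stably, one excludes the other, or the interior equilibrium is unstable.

species 1 excludes species 2

Compare the nullcline intercepts: K1/α12 = 729/0.483 = 1510 > K2 = 96; K2/α21 = 96/1.15 = 83.5 < K1 = 729.
Since the inequalities point opposite ways, species 1 can invade but species 2 cannot.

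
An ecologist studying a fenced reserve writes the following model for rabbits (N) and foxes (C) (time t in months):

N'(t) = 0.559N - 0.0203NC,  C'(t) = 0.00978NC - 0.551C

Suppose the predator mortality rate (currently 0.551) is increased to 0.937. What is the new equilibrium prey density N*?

At the interior fixed point, setting dC/dt = 0 with C > 0 fixes N* = (predator death rate)/(NC coefficient) — independent of the other coefficients.
With the change, N* = 0.937/0.00978 = 95.8; it rises from 56.3.

N* ≈ 95.8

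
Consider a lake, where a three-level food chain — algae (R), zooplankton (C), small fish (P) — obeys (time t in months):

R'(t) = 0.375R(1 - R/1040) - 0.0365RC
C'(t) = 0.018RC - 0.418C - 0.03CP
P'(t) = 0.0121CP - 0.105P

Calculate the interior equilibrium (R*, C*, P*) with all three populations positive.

R* ≈ 162, C* ≈ 8.68, P* ≈ 83

From dP/dt = 0: 0.0121C* = 0.105, so C* = 8.68.
From dR/dt = 0: 0.375(1 - R*/1040) = 0.0365·8.68, giving R* = 1040·(1 - 0.845) = 162.
From dC/dt = 0: 0.018·162 - 0.418 = 0.03P*, so P* = 2.49/0.03 = 83.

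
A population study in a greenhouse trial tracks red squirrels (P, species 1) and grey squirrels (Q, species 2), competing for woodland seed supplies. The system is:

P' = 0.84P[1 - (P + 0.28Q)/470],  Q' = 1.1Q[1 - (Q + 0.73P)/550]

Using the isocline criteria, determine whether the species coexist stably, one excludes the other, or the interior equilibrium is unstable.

Compare the nullcline intercepts: K1/α12 = 470/0.28 = 1680 > K2 = 550; K2/α21 = 550/0.73 = 753 > K1 = 470.
Since both inequalities hold, each species can invade when rare, so the interior equilibrium is stable.

stable coexistence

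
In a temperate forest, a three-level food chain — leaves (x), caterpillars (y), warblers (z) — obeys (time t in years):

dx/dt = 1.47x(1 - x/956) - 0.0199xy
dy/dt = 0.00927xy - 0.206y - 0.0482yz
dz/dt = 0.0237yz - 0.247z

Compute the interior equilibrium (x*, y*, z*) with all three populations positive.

x* ≈ 821, y* ≈ 10.4, z* ≈ 154

From dz/dt = 0: 0.0237y* = 0.247, so y* = 10.4.
From dx/dt = 0: 1.47(1 - x*/956) = 0.0199·10.4, giving x* = 956·(1 - 0.141) = 821.
From dy/dt = 0: 0.00927·821 - 0.206 = 0.0482z*, so z* = 7.41/0.0482 = 154.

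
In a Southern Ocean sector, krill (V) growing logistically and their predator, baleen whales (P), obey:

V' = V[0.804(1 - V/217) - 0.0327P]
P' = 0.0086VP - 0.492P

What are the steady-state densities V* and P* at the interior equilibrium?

From dP/dt = 0 with P > 0: 0.0086V* = 0.492, so V* = 57.2.
Substitute into dV/dt = 0: 0.804(1 - 57.2/217) = 0.0327P*.
The bracket is 0.736, giving P* = 0.592/0.0327 = 18.1.

V* ≈ 57.2, P* ≈ 18.1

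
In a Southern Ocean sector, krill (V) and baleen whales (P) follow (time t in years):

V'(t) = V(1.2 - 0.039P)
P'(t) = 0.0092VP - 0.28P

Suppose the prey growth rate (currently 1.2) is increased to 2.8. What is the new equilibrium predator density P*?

P* ≈ 71.8

At the interior fixed point, setting dV/dt = 0 with V > 0 fixes P* = (prey growth rate)/(VP coefficient) — independent of the other coefficients.
With the change, P* = 2.8/0.039 = 71.8; it rises from 30.8.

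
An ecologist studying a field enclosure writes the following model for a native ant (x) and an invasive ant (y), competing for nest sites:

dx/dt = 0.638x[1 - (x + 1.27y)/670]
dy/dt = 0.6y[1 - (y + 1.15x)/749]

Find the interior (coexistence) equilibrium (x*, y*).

Setting both brackets to zero gives the nullclines x + 1.27y = 670 and 1.15x + y = 749.
Substituting y = 749 - 1.15x into the first: x(1 - 1.27·1.15) = 670 - 1.27·749.
So x* = -281/-0.46 = 611, and then y* = 749 - 1.15·611 = 46.7.

x* ≈ 611, y* ≈ 46.7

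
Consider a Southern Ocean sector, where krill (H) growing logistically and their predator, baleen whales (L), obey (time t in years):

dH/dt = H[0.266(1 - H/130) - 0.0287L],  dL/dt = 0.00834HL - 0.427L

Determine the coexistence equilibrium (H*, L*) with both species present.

From dL/dt = 0 with L > 0: 0.00834H* = 0.427, so H* = 51.2.
Substitute into dH/dt = 0: 0.266(1 - 51.2/130) = 0.0287L*.
The bracket is 0.606, giving L* = 0.161/0.0287 = 5.62.

H* ≈ 51.2, L* ≈ 5.62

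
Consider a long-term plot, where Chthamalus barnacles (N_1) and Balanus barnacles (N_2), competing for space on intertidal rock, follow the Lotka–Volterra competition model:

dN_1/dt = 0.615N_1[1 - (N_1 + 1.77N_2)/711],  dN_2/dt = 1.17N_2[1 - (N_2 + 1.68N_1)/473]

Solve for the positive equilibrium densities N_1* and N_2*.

Setting both brackets to zero gives the nullclines N_1 + 1.77N_2 = 711 and 1.68N_1 + N_2 = 473.
Substituting N_2 = 473 - 1.68N_1 into the first: N_1(1 - 1.77·1.68) = 711 - 1.77·473.
So N_1* = -126/-1.97 = 63.9, and then N_2* = 473 - 1.68·63.9 = 366.

N_1* ≈ 63.9, N_2* ≈ 366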